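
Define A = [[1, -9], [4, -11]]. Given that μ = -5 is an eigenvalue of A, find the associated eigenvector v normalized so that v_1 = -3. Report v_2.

-2

A + 5I = [[6, -9], [4, -6]].
Solving (A + 5I)v = 0 gives the eigenspace spanned by (-3, -2).
With v_1 = -3, v = (-3, -2), so v_2 = -2.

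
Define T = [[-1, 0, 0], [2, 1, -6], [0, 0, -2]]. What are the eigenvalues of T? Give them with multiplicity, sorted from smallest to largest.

-2, -1, 1

Characteristic polynomial: p(r) = r^3 + 2r^2 - r - 2 = (r - 1)(r + 1)(r + 2).
Roots (with multiplicity): -2, -1, 1.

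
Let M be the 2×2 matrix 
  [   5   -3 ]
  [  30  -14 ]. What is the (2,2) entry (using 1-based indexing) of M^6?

119386

Characteristic polynomial: μ^2 + 9μ + 20 = (μ + 4)(μ + 5), so the eigenvalues are -5, -4.
μ=-5: eigenvector (3, 10).
μ=-4: eigenvector (1, 3).
P = [[3, 1], [10, 3]], D = diag(-5, -4), P⁻¹ = [[-3, 1], [10, -3]].
M⁶ = P·diag(15625, 4096)·P⁻¹ = [[-99665, 34587], [-345870, 119386]].
The requested entry is 119386.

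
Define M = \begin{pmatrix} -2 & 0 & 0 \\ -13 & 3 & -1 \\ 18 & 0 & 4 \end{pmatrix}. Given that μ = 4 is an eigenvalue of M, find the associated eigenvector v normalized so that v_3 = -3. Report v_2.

3

M − 4I = [[-6, 0, 0], [-13, -1, -1], [18, 0, 0]].
Solving (M − 4I)v = 0 gives the eigenspace spanned by (0, 3, -3).
With v_3 = -3, v = (0, 3, -3), so v_2 = 3.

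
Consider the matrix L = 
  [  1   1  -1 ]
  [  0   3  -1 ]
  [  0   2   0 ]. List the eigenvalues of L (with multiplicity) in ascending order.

Characteristic polynomial: p(r) = r^3 - 4r^2 + 5r - 2 = (r - 2)(r - 1)^2.
Roots (with multiplicity): 1, 1, 2.

1, 1, 2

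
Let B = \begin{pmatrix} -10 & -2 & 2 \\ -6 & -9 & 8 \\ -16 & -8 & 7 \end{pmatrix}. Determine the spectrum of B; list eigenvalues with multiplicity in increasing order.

Characteristic polynomial: p(λ) = λ^3 + 12λ^2 + 41λ + 30 = (λ + 1)(λ + 5)(λ + 6).
Roots (with multiplicity): -6, -5, -1.

-6, -5, -1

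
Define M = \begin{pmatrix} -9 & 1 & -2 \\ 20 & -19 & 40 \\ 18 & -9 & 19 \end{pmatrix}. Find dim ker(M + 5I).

M + 5I = [[-4, 1, -2], [20, -14, 40], [18, -9, 24]].
This matrix has rank 2, so its null space has dimension 3 − 2 = 1.

1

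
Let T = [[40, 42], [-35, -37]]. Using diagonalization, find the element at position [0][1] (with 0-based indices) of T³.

798

Characteristic polynomial: μ^2 - 3μ - 10 = (μ - 5)(μ + 2), so the eigenvalues are -2, 5.
μ=5: eigenvector (6, -5).
μ=-2: eigenvector (-1, 1).
P = [[6, -1], [-5, 1]], D = diag(5, -2), P⁻¹ = [[1, 1], [5, 6]].
T³ = P·diag(125, -8)·P⁻¹ = [[790, 798], [-665, -673]].
The requested entry is 798.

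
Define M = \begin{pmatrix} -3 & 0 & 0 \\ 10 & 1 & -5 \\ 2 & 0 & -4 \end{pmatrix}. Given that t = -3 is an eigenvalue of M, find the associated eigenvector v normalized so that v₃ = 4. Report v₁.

M + 3I = [[0, 0, 0], [10, 4, -5], [2, 0, -1]].
Solving (M + 3I)v = 0 gives the eigenspace spanned by (2, 0, 4).
With v₃ = 4, v = (2, 0, 4), so v₁ = 2.

2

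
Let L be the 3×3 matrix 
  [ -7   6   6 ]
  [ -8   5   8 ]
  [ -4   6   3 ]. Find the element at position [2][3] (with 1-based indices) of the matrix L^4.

Characteristic polynomial: r^3 - r^2 - 17r - 15 = (r - 5)(r + 1)(r + 3), so the eigenvalues are -3, -1, 5.
r=-1: eigenvector (-1, 0, -1).
r=-3: eigenvector (0, 1, -1).
r=5: eigenvector (1, 1, 1).
P = [[-1, 0, 1], [0, 1, 1], [-1, -1, 1]], D = diag(-1, -3, 5), P⁻¹ = [[-2, 1, 1], [1, 0, -1], [-1, 1, 1]].
L⁴ = P·diag(1, 81, 625)·P⁻¹ = [[-623, 624, 624], [-544, 625, 544], [-704, 624, 705]].
The requested entry is 544.

544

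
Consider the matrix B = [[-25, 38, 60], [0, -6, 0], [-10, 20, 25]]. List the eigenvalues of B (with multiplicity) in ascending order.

-6, -5, 5

Characteristic polynomial: p(s) = s^3 + 6s^2 - 25s - 150 = (s - 5)(s + 5)(s + 6).
Roots (with multiplicity): -6, -5, 5.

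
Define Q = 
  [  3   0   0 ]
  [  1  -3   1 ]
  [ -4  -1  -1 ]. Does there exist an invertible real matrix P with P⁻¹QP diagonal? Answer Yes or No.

No

Characteristic polynomial: p(s) = s^3 + s^2 - 8s - 12 = (s - 3)(s + 2)^2.
s = -2 has algebraic multiplicity 2; rank(Q + 2I) = 2, so geometric multiplicity = 1.
Geometric multiplicity < algebraic multiplicity, so Q is not diagonalizable.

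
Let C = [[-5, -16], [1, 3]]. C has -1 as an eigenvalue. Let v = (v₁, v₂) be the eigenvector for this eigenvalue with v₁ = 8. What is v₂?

-2

C + 1I = [[-4, -16], [1, 4]].
Solving (C + 1I)v = 0 gives the eigenspace spanned by (8, -2).
With v₁ = 8, v = (8, -2), so v₂ = -2.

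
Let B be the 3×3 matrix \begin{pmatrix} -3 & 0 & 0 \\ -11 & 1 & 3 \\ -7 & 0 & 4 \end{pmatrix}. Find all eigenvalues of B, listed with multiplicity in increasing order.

Characteristic polynomial: p(s) = s^3 - 2s^2 - 11s + 12 = (s - 4)(s - 1)(s + 3).
Roots (with multiplicity): -3, 1, 4.

-3, 1, 4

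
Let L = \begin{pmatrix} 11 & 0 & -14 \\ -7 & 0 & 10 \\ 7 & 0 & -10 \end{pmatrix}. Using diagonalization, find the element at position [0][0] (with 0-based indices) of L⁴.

Characteristic polynomial: s^3 - s^2 - 12s = s(s - 4)(s + 3), so the eigenvalues are -3, 0, 4.
s=-3: eigenvector (-1, 1, -1).
s=0: eigenvector (0, 1, 0).
s=4: eigenvector (2, -1, 1).
P = [[-1, 0, 2], [1, 1, -1], [-1, 0, 1]], D = diag(-3, 0, 4), P⁻¹ = [[1, 0, -2], [0, 1, 1], [1, 0, -1]].
L⁴ = P·diag(81, 0, 256)·P⁻¹ = [[431, 0, -350], [-175, 0, 94], [175, 0, -94]].
The requested entry is 431.

431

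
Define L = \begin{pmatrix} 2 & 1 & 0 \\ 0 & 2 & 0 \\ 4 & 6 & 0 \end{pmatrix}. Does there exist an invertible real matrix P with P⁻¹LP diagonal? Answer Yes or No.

No

Characteristic polynomial: p(λ) = λ^3 - 4λ^2 + 4λ = λ(λ - 2)^2.
λ = 2 has algebraic multiplicity 2; rank(L − 2I) = 2, so geometric multiplicity = 1.
Geometric multiplicity < algebraic multiplicity, so L is not diagonalizable.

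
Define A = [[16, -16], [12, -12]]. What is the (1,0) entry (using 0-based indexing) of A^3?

192

Characteristic polynomial: s^2 - 4s = s(s - 4), so the eigenvalues are 0, 4.
s=0: eigenvector (1, 1).
s=4: eigenvector (4, 3).
P = [[1, 4], [1, 3]], D = diag(0, 4), P⁻¹ = [[-3, 4], [1, -1]].
A³ = P·diag(0, 64)·P⁻¹ = [[256, -256], [192, -192]].
The requested entry is 192.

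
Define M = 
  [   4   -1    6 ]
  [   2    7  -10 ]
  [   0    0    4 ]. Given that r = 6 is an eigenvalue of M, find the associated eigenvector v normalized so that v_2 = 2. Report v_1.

M − 6I = [[-2, -1, 6], [2, 1, -10], [0, 0, -2]].
Solving (M − 6I)v = 0 gives the eigenspace spanned by (-1, 2, 0).
With v_2 = 2, v = (-1, 2, 0), so v_1 = -1.

-1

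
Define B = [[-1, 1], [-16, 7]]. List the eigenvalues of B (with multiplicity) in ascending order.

Characteristic polynomial: p(λ) = λ^2 - 6λ + 9 = (λ - 3)^2.
Roots (with multiplicity): 3, 3.

3, 3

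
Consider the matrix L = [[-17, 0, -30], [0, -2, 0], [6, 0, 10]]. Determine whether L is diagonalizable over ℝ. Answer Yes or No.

Characteristic polynomial: p(r) = r^3 + 9r^2 + 24r + 20 = (r + 2)^2(r + 5).
r = -2 has algebraic multiplicity 2; rank(L + 2I) = 1, so geometric multiplicity = 2.
Every eigenvalue has geometric = algebraic multiplicity, so L is diagonalizable.

Yes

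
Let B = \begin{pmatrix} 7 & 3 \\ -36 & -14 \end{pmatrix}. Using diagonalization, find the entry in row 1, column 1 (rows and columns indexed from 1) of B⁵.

9247

Characteristic polynomial: λ^2 + 7λ + 10 = (λ + 2)(λ + 5), so the eigenvalues are -5, -2.
λ=-2: eigenvector (1, -3).
λ=-5: eigenvector (-1, 4).
P = [[1, -1], [-3, 4]], D = diag(-2, -5), P⁻¹ = [[4, 1], [3, 1]].
B⁵ = P·diag(-32, -3125)·P⁻¹ = [[9247, 3093], [-37116, -12404]].
The requested entry is 9247.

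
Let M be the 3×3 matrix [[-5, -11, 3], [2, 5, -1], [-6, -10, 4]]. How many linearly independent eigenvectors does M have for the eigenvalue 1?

M − 1I = [[-6, -11, 3], [2, 4, -1], [-6, -10, 3]].
This matrix has rank 2, so its null space has dimension 3 − 2 = 1.

1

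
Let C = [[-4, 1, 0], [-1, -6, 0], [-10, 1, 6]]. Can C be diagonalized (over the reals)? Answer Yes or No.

Characteristic polynomial: p(λ) = λ^3 + 4λ^2 - 35λ - 150 = (λ - 6)(λ + 5)^2.
λ = -5 has algebraic multiplicity 2; rank(C + 5I) = 2, so geometric multiplicity = 1.
Geometric multiplicity < algebraic multiplicity, so C is not diagonalizable.

No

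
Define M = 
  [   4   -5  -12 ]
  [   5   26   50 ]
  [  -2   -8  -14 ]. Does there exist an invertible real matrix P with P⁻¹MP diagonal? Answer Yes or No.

Characteristic polynomial: p(μ) = μ^3 - 16μ^2 + 85μ - 150 = (μ - 6)(μ - 5)^2.
μ = 5 has algebraic multiplicity 2; rank(M − 5I) = 2, so geometric multiplicity = 1.
Geometric multiplicity < algebraic multiplicity, so M is not diagonalizable.

No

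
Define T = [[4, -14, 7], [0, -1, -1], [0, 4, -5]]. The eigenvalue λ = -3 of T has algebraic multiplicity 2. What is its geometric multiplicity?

1

T + 3I = [[7, -14, 7], [0, 2, -1], [0, 4, -2]].
This matrix has rank 2, so its null space has dimension 3 − 2 = 1.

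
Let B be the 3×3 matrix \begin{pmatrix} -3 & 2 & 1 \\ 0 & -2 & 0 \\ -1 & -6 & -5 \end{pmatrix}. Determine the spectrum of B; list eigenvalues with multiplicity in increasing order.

Characteristic polynomial: p(s) = s^3 + 10s^2 + 32s + 32 = (s + 2)(s + 4)^2.
Roots (with multiplicity): -4, -4, -2.

-4, -4, -2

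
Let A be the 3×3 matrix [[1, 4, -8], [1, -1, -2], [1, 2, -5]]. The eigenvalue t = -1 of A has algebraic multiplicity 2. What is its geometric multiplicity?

A + 1I = [[2, 4, -8], [1, 0, -2], [1, 2, -4]].
This matrix has rank 2, so its null space has dimension 3 − 2 = 1.

1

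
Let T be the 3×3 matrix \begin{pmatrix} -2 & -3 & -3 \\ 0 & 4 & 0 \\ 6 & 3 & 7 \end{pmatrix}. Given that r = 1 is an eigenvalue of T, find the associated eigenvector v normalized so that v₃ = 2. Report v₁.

-2

T − 1I = [[-3, -3, -3], [0, 3, 0], [6, 3, 6]].
Solving (T − 1I)v = 0 gives the eigenspace spanned by (-2, 0, 2).
With v₃ = 2, v = (-2, 0, 2), so v₁ = -2.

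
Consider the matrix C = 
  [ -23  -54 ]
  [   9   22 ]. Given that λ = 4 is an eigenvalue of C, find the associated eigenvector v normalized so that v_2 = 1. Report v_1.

C − 4I = [[-27, -54], [9, 18]].
Solving (C − 4I)v = 0 gives the eigenspace spanned by (-2, 1).
With v_2 = 1, v = (-2, 1), so v_1 = -2.

-2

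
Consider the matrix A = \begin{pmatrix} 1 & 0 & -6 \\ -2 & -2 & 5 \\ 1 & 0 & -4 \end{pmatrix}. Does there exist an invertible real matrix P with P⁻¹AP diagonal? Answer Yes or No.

No

Characteristic polynomial: p(λ) = λ^3 + 5λ^2 + 8λ + 4 = (λ + 1)(λ + 2)^2.
λ = -2 has algebraic multiplicity 2; rank(A + 2I) = 2, so geometric multiplicity = 1.
Geometric multiplicity < algebraic multiplicity, so A is not diagonalizable.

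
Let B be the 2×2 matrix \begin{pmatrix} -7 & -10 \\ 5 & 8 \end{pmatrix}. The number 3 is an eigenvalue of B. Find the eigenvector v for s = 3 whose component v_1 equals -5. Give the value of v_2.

B − 3I = [[-10, -10], [5, 5]].
Solving (B − 3I)v = 0 gives the eigenspace spanned by (-5, 5).
With v_1 = -5, v = (-5, 5), so v_2 = 5.

5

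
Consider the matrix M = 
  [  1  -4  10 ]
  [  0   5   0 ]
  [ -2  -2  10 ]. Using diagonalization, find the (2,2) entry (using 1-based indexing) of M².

Characteristic polynomial: t^3 - 16t^2 + 85t - 150 = (t - 6)(t - 5)^2, so the eigenvalues are 5, 5, 6.
t=6: eigenvector (2, 0, 1).
t=5: eigenvector (4, 1, 2).
t=5: eigenvector (13, 2, 6).
P = [[2, 4, 13], [0, 1, 2], [1, 2, 6]], D = diag(6, 5, 5), P⁻¹ = [[-2, -2, 5], [-2, 1, 4], [1, 0, -2]].
M² = P·diag(36, 25, 25)·P⁻¹ = [[-19, -44, 110], [0, 25, 0], [-22, -22, 80]].
The requested entry is 25.

25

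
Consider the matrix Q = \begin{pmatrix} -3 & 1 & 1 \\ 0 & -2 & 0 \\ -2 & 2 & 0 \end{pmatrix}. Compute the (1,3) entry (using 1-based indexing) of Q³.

7

Characteristic polynomial: t^3 + 5t^2 + 8t + 4 = (t + 1)(t + 2)^2, so the eigenvalues are -2, -2, -1.
t=-1: eigenvector (-1, 0, -2).
t=-2: eigenvector (1, 0, 1).
t=-2: eigenvector (2, 1, 1).
P = [[-1, 1, 2], [0, 0, 1], [-2, 1, 1]], D = diag(-1, -2, -2), P⁻¹ = [[1, -1, -1], [2, -3, -1], [0, 1, 0]].
Q³ = P·diag(-1, -8, -8)·P⁻¹ = [[-15, 7, 7], [0, -8, 0], [-14, 14, 6]].
The requested entry is 7.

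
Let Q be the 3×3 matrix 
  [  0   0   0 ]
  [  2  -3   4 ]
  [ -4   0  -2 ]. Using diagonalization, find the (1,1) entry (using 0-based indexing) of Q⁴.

Characteristic polynomial: s^3 + 5s^2 + 6s = s(s + 2)(s + 3), so the eigenvalues are -3, -2, 0.
s=0: eigenvector (1, -2, -2).
s=-3: eigenvector (0, 1, 0).
s=-2: eigenvector (0, 4, 1).
P = [[1, 0, 0], [-2, 1, 4], [-2, 0, 1]], D = diag(0, -3, -2), P⁻¹ = [[1, 0, 0], [-6, 1, -4], [2, 0, 1]].
Q⁴ = P·diag(0, 81, 16)·P⁻¹ = [[0, 0, 0], [-358, 81, -260], [32, 0, 16]].
The requested entry is 81.

81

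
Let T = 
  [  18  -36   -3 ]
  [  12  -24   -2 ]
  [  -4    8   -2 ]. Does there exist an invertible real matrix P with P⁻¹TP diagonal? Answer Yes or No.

Characteristic polynomial: p(r) = r^3 + 8r^2 + 16r = r(r + 4)^2.
r = -4 has algebraic multiplicity 2; rank(T + 4I) = 2, so geometric multiplicity = 1.
Geometric multiplicity < algebraic multiplicity, so T is not diagonalizable.

No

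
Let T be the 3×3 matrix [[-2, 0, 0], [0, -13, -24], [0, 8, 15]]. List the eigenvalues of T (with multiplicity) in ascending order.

Characteristic polynomial: p(μ) = μ^3 - 7μ - 6 = (μ - 3)(μ + 1)(μ + 2).
Roots (with multiplicity): -2, -1, 3.

-2, -1, 3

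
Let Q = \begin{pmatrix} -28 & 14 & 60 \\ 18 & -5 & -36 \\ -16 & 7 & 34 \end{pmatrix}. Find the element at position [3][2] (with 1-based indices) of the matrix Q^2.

Characteristic polynomial: λ^3 - λ^2 - 22λ + 40 = (λ - 4)(λ - 2)(λ + 5), so the eigenvalues are -5, 2, 4.
λ=4: eigenvector (-1, 2, -1).
λ=-5: eigenvector (-2, 1, -1).
λ=2: eigenvector (2, 0, 1).
P = [[-1, -2, 2], [2, 1, 0], [-1, -1, 1]], D = diag(4, -5, 2), P⁻¹ = [[1, 0, -2], [-2, 1, 4], [-1, 1, 3]].
Q² = P·diag(16, 25, 4)·P⁻¹ = [[76, -42, -144], [-18, 25, 36], [30, -21, -56]].
The requested entry is -21.

-21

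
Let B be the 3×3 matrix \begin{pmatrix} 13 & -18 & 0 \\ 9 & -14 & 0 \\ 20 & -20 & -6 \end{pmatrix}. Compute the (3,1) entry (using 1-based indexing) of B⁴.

Characteristic polynomial: μ^3 + 7μ^2 - 14μ - 120 = (μ - 4)(μ + 5)(μ + 6), so the eigenvalues are -6, -5, 4.
μ=-6: eigenvector (0, 0, 1).
μ=4: eigenvector (-2, -1, -2).
μ=-5: eigenvector (1, 1, 0).
P = [[0, -2, 1], [0, -1, 1], [1, -2, 0]], D = diag(-6, 4, -5), P⁻¹ = [[-2, 2, 1], [-1, 1, 0], [-1, 2, 0]].
B⁴ = P·diag(1296, 256, 625)·P⁻¹ = [[-113, 738, 0], [-369, 994, 0], [-2080, 2080, 1296]].
The requested entry is -2080.

-2080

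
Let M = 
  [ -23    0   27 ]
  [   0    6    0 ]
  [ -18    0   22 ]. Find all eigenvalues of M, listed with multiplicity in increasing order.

-5, 4, 6

Characteristic polynomial: p(λ) = λ^3 - 5λ^2 - 26λ + 120 = (λ - 6)(λ - 4)(λ + 5).
Roots (with multiplicity): -5, 4, 6.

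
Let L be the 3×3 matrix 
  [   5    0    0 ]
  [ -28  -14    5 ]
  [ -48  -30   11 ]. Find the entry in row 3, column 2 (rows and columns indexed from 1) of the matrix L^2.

90

Characteristic polynomial: t^3 - 2t^2 - 19t + 20 = (t - 5)(t - 1)(t + 4), so the eigenvalues are -4, 1, 5.
t=5: eigenvector (1, -2, -2).
t=-4: eigenvector (0, 1, 2).
t=1: eigenvector (0, 1, 3).
P = [[1, 0, 0], [-2, 1, 1], [-2, 2, 3]], D = diag(5, -4, 1), P⁻¹ = [[1, 0, 0], [4, 3, -1], [-2, -2, 1]].
L² = P·diag(25, 16, 1)·P⁻¹ = [[25, 0, 0], [12, 46, -15], [72, 90, -29]].
The requested entry is 90.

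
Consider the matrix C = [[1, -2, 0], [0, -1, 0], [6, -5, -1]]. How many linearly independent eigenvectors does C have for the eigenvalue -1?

1

C + 1I = [[2, -2, 0], [0, 0, 0], [6, -5, 0]].
This matrix has rank 2, so its null space has dimension 3 − 2 = 1.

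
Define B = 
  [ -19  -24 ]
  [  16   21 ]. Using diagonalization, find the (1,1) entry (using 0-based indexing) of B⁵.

9861

Characteristic polynomial: s^2 - 2s - 15 = (s - 5)(s + 3), so the eigenvalues are -3, 5.
s=5: eigenvector (1, -1).
s=-3: eigenvector (3, -2).
P = [[1, 3], [-1, -2]], D = diag(5, -3), P⁻¹ = [[-2, -3], [1, 1]].
B⁵ = P·diag(3125, -243)·P⁻¹ = [[-6979, -10104], [6736, 9861]].
The requested entry is 9861.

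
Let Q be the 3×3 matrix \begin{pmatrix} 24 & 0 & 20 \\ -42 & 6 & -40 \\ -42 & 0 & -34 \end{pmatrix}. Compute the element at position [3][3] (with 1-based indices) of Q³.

Characteristic polynomial: λ^3 + 4λ^2 - 36λ - 144 = (λ - 6)(λ + 4)(λ + 6), so the eigenvalues are -6, -4, 6.
λ=-4: eigenvector (5, -7, -7).
λ=6: eigenvector (0, 1, 0).
λ=-6: eigenvector (-2, 3, 3).
P = [[5, 0, -2], [-7, 1, 3], [-7, 0, 3]], D = diag(-4, 6, -6), P⁻¹ = [[3, 0, 2], [0, 1, -1], [7, 0, 5]].
Q³ = P·diag(-64, 216, -216)·P⁻¹ = [[2064, 0, 1520], [-3192, 216, -2560], [-3192, 0, -2344]].
The requested entry is -2344.

-2344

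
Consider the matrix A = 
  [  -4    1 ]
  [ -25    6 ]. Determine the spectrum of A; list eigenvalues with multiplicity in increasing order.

1, 1

Characteristic polynomial: p(μ) = μ^2 - 2μ + 1 = (μ - 1)^2.
Roots (with multiplicity): 1, 1.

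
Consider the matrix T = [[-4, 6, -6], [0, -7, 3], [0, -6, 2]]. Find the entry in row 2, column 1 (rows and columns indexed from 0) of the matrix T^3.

-126

Characteristic polynomial: λ^3 + 9λ^2 + 24λ + 16 = (λ + 1)(λ + 4)^2, so the eigenvalues are -4, -4, -1.
λ=-4: eigenvector (1, 0, 0).
λ=-4: eigenvector (0, 1, 1).
λ=-1: eigenvector (-2, 1, 2).
P = [[1, 0, -2], [0, 1, 1], [0, 1, 2]], D = diag(-4, -4, -1), P⁻¹ = [[1, -2, 2], [0, 2, -1], [0, -1, 1]].
T³ = P·diag(-64, -64, -1)·P⁻¹ = [[-64, 126, -126], [0, -127, 63], [0, -126, 62]].
The requested entry is -126.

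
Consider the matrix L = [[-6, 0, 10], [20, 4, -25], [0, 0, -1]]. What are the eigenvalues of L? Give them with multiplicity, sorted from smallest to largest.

Characteristic polynomial: p(r) = r^3 + 3r^2 - 22r - 24 = (r - 4)(r + 1)(r + 6).
Roots (with multiplicity): -6, -1, 4.

-6, -1, 4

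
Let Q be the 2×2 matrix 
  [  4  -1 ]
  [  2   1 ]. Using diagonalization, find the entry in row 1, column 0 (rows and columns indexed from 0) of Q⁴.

130

Characteristic polynomial: μ^2 - 5μ + 6 = (μ - 3)(μ - 2), so the eigenvalues are 2, 3.
μ=3: eigenvector (1, 1).
μ=2: eigenvector (1, 2).
P = [[1, 1], [1, 2]], D = diag(3, 2), P⁻¹ = [[2, -1], [-1, 1]].
Q⁴ = P·diag(81, 16)·P⁻¹ = [[146, -65], [130, -49]].
The requested entry is 130.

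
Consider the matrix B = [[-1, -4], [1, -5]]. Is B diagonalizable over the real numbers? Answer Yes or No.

Characteristic polynomial: p(s) = s^2 + 6s + 9 = (s + 3)^2.
s = -3 has algebraic multiplicity 2; rank(B + 3I) = 1, so geometric multiplicity = 1.
Geometric multiplicity < algebraic multiplicity, so B is not diagonalizable.

No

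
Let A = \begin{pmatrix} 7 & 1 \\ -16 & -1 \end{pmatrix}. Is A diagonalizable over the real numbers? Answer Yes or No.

No

Characteristic polynomial: p(t) = t^2 - 6t + 9 = (t - 3)^2.
t = 3 has algebraic multiplicity 2; rank(A − 3I) = 1, so geometric multiplicity = 1.
Geometric multiplicity < algebraic multiplicity, so A is not diagonalizable.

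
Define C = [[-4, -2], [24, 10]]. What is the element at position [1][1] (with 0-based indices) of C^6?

Characteristic polynomial: s^2 - 6s + 8 = (s - 4)(s - 2), so the eigenvalues are 2, 4.
s=2: eigenvector (1, -3).
s=4: eigenvector (-1, 4).
P = [[1, -1], [-3, 4]], D = diag(2, 4), P⁻¹ = [[4, 1], [3, 1]].
C⁶ = P·diag(64, 4096)·P⁻¹ = [[-12032, -4032], [48384, 16192]].
The requested entry is 16192.

16192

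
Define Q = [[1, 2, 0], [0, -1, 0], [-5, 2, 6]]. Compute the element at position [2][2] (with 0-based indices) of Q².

36

Characteristic polynomial: t^3 - 6t^2 - t + 6 = (t - 6)(t - 1)(t + 1), so the eigenvalues are -1, 1, 6.
t=1: eigenvector (1, 0, 1).
t=-1: eigenvector (-1, 1, -1).
t=6: eigenvector (0, 0, 1).
P = [[1, -1, 0], [0, 1, 0], [1, -1, 1]], D = diag(1, -1, 6), P⁻¹ = [[1, 1, 0], [0, 1, 0], [-1, 0, 1]].
Q² = P·diag(1, 1, 36)·P⁻¹ = [[1, 0, 0], [0, 1, 0], [-35, 0, 36]].
The requested entry is 36.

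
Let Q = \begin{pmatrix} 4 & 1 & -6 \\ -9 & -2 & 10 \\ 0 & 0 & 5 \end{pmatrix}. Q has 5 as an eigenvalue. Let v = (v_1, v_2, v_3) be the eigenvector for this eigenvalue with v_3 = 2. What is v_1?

Q − 5I = [[-1, 1, -6], [-9, -7, 10], [0, 0, 0]].
Solving (Q − 5I)v = 0 gives the eigenspace spanned by (-4, 8, 2).
With v_3 = 2, v = (-4, 8, 2), so v_1 = -4.

-4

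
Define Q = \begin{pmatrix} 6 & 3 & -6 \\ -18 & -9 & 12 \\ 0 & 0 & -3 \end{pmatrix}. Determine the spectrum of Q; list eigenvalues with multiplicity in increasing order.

Characteristic polynomial: p(t) = t^3 + 6t^2 + 9t = t(t + 3)^2.
Roots (with multiplicity): -3, -3, 0.

-3, -3, 0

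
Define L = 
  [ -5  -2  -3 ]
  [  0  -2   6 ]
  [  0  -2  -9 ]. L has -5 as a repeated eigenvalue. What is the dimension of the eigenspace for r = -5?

L + 5I = [[0, -2, -3], [0, 3, 6], [0, -2, -4]].
This matrix has rank 2, so its null space has dimension 3 − 2 = 1.

1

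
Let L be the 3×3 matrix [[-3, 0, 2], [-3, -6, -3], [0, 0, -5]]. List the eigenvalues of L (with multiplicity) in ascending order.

Characteristic polynomial: p(s) = s^3 + 14s^2 + 63s + 90 = (s + 3)(s + 5)(s + 6).
Roots (with multiplicity): -6, -5, -3.

-6, -5, -3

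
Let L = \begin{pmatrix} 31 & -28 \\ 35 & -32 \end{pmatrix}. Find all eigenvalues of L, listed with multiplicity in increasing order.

Characteristic polynomial: p(t) = t^2 + t - 12 = (t - 3)(t + 4).
Roots (with multiplicity): -4, 3.

-4, 3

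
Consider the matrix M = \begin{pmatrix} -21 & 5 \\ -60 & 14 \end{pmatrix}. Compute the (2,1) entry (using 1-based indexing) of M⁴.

Characteristic polynomial: s^2 + 7s + 6 = (s + 1)(s + 6), so the eigenvalues are -6, -1.
s=-6: eigenvector (1, 3).
s=-1: eigenvector (1, 4).
P = [[1, 1], [3, 4]], D = diag(-6, -1), P⁻¹ = [[4, -1], [-3, 1]].
M⁴ = P·diag(1296, 1)·P⁻¹ = [[5181, -1295], [15540, -3884]].
The requested entry is 15540.

15540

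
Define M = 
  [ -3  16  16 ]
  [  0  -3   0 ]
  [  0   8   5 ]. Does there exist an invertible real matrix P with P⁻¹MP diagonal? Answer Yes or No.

Yes

Characteristic polynomial: p(μ) = μ^3 + μ^2 - 21μ - 45 = (μ - 5)(μ + 3)^2.
μ = -3 has algebraic multiplicity 2; rank(M + 3I) = 1, so geometric multiplicity = 2.
Every eigenvalue has geometric = algebraic multiplicity, so M is diagonalizable.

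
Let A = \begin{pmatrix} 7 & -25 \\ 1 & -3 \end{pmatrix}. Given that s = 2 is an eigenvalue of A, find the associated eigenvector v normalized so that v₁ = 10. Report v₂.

A − 2I = [[5, -25], [1, -5]].
Solving (A − 2I)v = 0 gives the eigenspace spanned by (10, 2).
With v₁ = 10, v = (10, 2), so v₂ = 2.

2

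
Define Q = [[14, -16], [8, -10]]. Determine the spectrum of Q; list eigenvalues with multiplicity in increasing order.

Characteristic polynomial: p(s) = s^2 - 4s - 12 = (s - 6)(s + 2).
Roots (with multiplicity): -2, 6.

-2, 6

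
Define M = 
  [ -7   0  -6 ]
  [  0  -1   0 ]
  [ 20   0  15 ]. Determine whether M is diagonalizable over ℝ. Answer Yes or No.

Yes

Characteristic polynomial: p(t) = t^3 - 7t^2 + 7t + 15 = (t - 5)(t - 3)(t + 1).
All 3 eigenvalues are distinct, so M is diagonalizable.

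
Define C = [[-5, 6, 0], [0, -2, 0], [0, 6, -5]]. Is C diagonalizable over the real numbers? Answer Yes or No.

Characteristic polynomial: p(μ) = μ^3 + 12μ^2 + 45μ + 50 = (μ + 2)(μ + 5)^2.
μ = -5 has algebraic multiplicity 2; rank(C + 5I) = 1, so geometric multiplicity = 2.
Every eigenvalue has geometric = algebraic multiplicity, so C is diagonalizable.

Yes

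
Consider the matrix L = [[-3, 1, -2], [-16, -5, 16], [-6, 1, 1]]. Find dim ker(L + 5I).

1

L + 5I = [[2, 1, -2], [-16, 0, 16], [-6, 1, 6]].
This matrix has rank 2, so its null space has dimension 3 − 2 = 1.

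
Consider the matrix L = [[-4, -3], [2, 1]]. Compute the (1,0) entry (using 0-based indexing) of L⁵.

62

Characteristic polynomial: μ^2 + 3μ + 2 = (μ + 1)(μ + 2), so the eigenvalues are -2, -1.
μ=-1: eigenvector (1, -1).
μ=-2: eigenvector (3, -2).
P = [[1, 3], [-1, -2]], D = diag(-1, -2), P⁻¹ = [[-2, -3], [1, 1]].
L⁵ = P·diag(-1, -32)·P⁻¹ = [[-94, -93], [62, 61]].
The requested entry is 62.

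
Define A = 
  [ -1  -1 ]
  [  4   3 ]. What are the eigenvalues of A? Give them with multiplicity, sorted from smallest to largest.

Characteristic polynomial: p(r) = r^2 - 2r + 1 = (r - 1)^2.
Roots (with multiplicity): 1, 1.

1, 1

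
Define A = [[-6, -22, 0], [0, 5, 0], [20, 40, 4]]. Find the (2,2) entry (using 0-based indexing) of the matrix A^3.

Characteristic polynomial: t^3 - 3t^2 - 34t + 120 = (t - 5)(t - 4)(t + 6), so the eigenvalues are -6, 4, 5.
t=-6: eigenvector (1, 0, -2).
t=5: eigenvector (-2, 1, 0).
t=4: eigenvector (0, 0, 1).
P = [[1, -2, 0], [0, 1, 0], [-2, 0, 1]], D = diag(-6, 5, 4), P⁻¹ = [[1, 2, 0], [0, 1, 0], [2, 4, 1]].
A³ = P·diag(-216, 125, 64)·P⁻¹ = [[-216, -682, 0], [0, 125, 0], [560, 1120, 64]].
The requested entry is 64.

64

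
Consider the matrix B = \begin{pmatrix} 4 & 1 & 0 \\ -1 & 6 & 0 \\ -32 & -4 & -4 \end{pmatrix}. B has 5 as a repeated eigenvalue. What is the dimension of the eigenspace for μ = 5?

B − 5I = [[-1, 1, 0], [-1, 1, 0], [-32, -4, -9]].
This matrix has rank 2, so its null space has dimension 3 − 2 = 1.

1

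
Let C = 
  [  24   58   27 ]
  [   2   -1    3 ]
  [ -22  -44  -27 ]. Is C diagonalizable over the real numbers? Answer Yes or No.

Characteristic polynomial: p(μ) = μ^3 + 4μ^2 - 35μ - 150 = (μ - 6)(μ + 5)^2.
μ = -5 has algebraic multiplicity 2; rank(C + 5I) = 2, so geometric multiplicity = 1.
Geometric multiplicity < algebraic multiplicity, so C is not diagonalizable.

No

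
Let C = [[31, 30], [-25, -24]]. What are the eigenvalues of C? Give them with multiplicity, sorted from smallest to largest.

1, 6

Characteristic polynomial: p(μ) = μ^2 - 7μ + 6 = (μ - 6)(μ - 1).
Roots (with multiplicity): 1, 6.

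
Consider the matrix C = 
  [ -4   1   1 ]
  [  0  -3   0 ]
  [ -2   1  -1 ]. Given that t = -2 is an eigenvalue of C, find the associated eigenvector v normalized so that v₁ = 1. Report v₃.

C + 2I = [[-2, 1, 1], [0, -1, 0], [-2, 1, 1]].
Solving (C + 2I)v = 0 gives the eigenspace spanned by (1, 0, 2).
With v₁ = 1, v = (1, 0, 2), so v₃ = 2.

2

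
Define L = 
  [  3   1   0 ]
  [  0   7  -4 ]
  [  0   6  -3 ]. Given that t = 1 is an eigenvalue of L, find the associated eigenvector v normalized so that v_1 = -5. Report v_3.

15

L − 1I = [[2, 1, 0], [0, 6, -4], [0, 6, -4]].
Solving (L − 1I)v = 0 gives the eigenspace spanned by (-5, 10, 15).
With v_1 = -5, v = (-5, 10, 15), so v_3 = 15.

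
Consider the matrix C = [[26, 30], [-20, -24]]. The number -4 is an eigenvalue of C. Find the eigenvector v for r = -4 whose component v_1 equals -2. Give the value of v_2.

2

C + 4I = [[30, 30], [-20, -20]].
Solving (C + 4I)v = 0 gives the eigenspace spanned by (-2, 2).
With v_1 = -2, v = (-2, 2), so v_2 = 2.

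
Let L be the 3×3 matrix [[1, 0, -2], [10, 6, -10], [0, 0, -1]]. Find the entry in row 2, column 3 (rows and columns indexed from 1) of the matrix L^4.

Characteristic polynomial: r^3 - 6r^2 - r + 6 = (r - 6)(r - 1)(r + 1), so the eigenvalues are -1, 1, 6.
r=-1: eigenvector (1, 0, 1).
r=6: eigenvector (0, 1, 0).
r=1: eigenvector (-1, 2, 0).
P = [[1, 0, -1], [0, 1, 2], [1, 0, 0]], D = diag(-1, 6, 1), P⁻¹ = [[0, 0, 1], [2, 1, -2], [-1, 0, 1]].
L⁴ = P·diag(1, 1296, 1)·P⁻¹ = [[1, 0, 0], [2590, 1296, -2590], [0, 0, 1]].
The requested entry is -2590.

-2590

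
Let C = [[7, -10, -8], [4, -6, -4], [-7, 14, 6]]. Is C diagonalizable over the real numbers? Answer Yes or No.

Yes

Characteristic polynomial: p(λ) = λ^3 - 7λ^2 + 4λ + 12 = (λ - 6)(λ - 2)(λ + 1).
All 3 eigenvalues are distinct, so C is diagonalizable.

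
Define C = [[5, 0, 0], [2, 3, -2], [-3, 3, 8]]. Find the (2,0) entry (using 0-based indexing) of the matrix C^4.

Characteristic polynomial: μ^3 - 16μ^2 + 85μ - 150 = (μ - 6)(μ - 5)^2, so the eigenvalues are 5, 5, 6.
μ=5: eigenvector (1, -2, 3).
μ=5: eigenvector (0, 1, -1).
μ=6: eigenvector (0, -2, 3).
P = [[1, 0, 0], [-2, 1, -2], [3, -1, 3]], D = diag(5, 5, 6), P⁻¹ = [[1, 0, 0], [0, 3, 2], [-1, 1, 1]].
C⁴ = P·diag(625, 625, 1296)·P⁻¹ = [[625, 0, 0], [1342, -717, -1342], [-2013, 2013, 2638]].
The requested entry is -2013.

-2013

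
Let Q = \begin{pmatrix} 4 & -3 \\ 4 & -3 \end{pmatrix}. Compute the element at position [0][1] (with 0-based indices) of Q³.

Characteristic polynomial: μ^2 - μ = μ(μ - 1), so the eigenvalues are 0, 1.
μ=1: eigenvector (1, 1).
μ=0: eigenvector (3, 4).
P = [[1, 3], [1, 4]], D = diag(1, 0), P⁻¹ = [[4, -3], [-1, 1]].
Q³ = P·diag(1, 0)·P⁻¹ = [[4, -3], [4, -3]].
The requested entry is -3.

-3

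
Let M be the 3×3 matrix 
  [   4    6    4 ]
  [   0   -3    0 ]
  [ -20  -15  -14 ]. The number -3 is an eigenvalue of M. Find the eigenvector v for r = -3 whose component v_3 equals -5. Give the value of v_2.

M + 3I = [[7, 6, 4], [0, 0, 0], [-20, -15, -11]].
Solving (M + 3I)v = 0 gives the eigenspace spanned by (2, 1, -5).
With v_3 = -5, v = (2, 1, -5), so v_2 = 1.

1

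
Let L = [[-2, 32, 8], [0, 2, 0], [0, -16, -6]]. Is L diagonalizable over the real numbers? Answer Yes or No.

Characteristic polynomial: p(μ) = μ^3 + 6μ^2 - 4μ - 24 = (μ - 2)(μ + 2)(μ + 6).
All 3 eigenvalues are distinct, so L is diagonalizable.

Yes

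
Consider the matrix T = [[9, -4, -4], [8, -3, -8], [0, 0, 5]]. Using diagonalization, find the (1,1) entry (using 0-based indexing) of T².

-23

Characteristic polynomial: r^3 - 11r^2 + 35r - 25 = (r - 5)^2(r - 1), so the eigenvalues are 1, 5, 5.
r=1: eigenvector (1, 2, 0).
r=5: eigenvector (-1, -1, 0).
r=5: eigenvector (-2, -3, 1).
P = [[1, -1, -2], [2, -1, -3], [0, 0, 1]], D = diag(1, 5, 5), P⁻¹ = [[-1, 1, 1], [-2, 1, -1], [0, 0, 1]].
T² = P·diag(1, 25, 25)·P⁻¹ = [[49, -24, -24], [48, -23, -48], [0, 0, 25]].
The requested entry is -23.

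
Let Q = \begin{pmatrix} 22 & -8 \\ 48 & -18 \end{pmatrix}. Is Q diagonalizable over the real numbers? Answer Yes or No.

Yes

Characteristic polynomial: p(s) = s^2 - 4s - 12 = (s - 6)(s + 2).
All 2 eigenvalues are distinct, so Q is diagonalizable.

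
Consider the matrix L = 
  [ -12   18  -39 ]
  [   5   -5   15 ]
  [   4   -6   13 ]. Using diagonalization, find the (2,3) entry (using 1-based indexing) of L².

Characteristic polynomial: s^3 + 4s^2 - 5s = s(s - 1)(s + 5), so the eigenvalues are -5, 0, 1.
s=1: eigenvector (3, 0, -1).
s=-5: eigenvector (-3, 1, 1).
s=0: eigenvector (-5, 1, 2).
P = [[3, -3, -5], [0, 1, 1], [-1, 1, 2]], D = diag(1, -5, 0), P⁻¹ = [[1, 1, 2], [-1, 1, -3], [1, 0, 3]].
L² = P·diag(1, 25, 0)·P⁻¹ = [[78, -72, 231], [-25, 25, -75], [-26, 24, -77]].
The requested entry is -75.

-75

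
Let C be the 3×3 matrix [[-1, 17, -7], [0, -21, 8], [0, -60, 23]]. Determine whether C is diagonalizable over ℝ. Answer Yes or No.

Characteristic polynomial: p(r) = r^3 - r^2 - 5r - 3 = (r - 3)(r + 1)^2.
r = -1 has algebraic multiplicity 2; rank(C + 1I) = 2, so geometric multiplicity = 1.
Geometric multiplicity < algebraic multiplicity, so C is not diagonalizable.

No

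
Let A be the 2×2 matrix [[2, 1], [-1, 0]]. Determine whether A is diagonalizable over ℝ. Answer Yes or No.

Characteristic polynomial: p(s) = s^2 - 2s + 1 = (s - 1)^2.
s = 1 has algebraic multiplicity 2; rank(A − 1I) = 1, so geometric multiplicity = 1.
Geometric multiplicity < algebraic multiplicity, so A is not diagonalizable.

No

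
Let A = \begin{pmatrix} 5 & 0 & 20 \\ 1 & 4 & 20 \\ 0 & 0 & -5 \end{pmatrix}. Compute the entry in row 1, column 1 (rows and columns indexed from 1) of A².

Characteristic polynomial: μ^3 - 4μ^2 - 25μ + 100 = (μ - 5)(μ - 4)(μ + 5), so the eigenvalues are -5, 4, 5.
μ=5: eigenvector (1, 1, 0).
μ=4: eigenvector (0, 1, 0).
μ=-5: eigenvector (-2, -2, 1).
P = [[1, 0, -2], [1, 1, -2], [0, 0, 1]], D = diag(5, 4, -5), P⁻¹ = [[1, 0, 2], [-1, 1, 0], [0, 0, 1]].
A² = P·diag(25, 16, 25)·P⁻¹ = [[25, 0, 0], [9, 16, 0], [0, 0, 25]].
The requested entry is 25.

25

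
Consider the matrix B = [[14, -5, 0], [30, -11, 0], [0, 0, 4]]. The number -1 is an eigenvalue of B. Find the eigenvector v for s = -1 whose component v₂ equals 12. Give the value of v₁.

4

B + 1I = [[15, -5, 0], [30, -10, 0], [0, 0, 5]].
Solving (B + 1I)v = 0 gives the eigenspace spanned by (4, 12, 0).
With v₂ = 12, v = (4, 12, 0), so v₁ = 4.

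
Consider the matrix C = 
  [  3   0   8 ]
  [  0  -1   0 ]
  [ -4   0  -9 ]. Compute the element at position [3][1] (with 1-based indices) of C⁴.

Characteristic polynomial: s^3 + 7s^2 + 11s + 5 = (s + 1)^2(s + 5), so the eigenvalues are -5, -1, -1.
s=-1: eigenvector (0, 1, 0).
s=-1: eigenvector (2, 0, -1).
s=-5: eigenvector (-1, 0, 1).
P = [[0, 2, -1], [1, 0, 0], [0, -1, 1]], D = diag(-1, -1, -5), P⁻¹ = [[0, 1, 0], [1, 0, 1], [1, 0, 2]].
C⁴ = P·diag(1, 1, 625)·P⁻¹ = [[-623, 0, -1248], [0, 1, 0], [624, 0, 1249]].
The requested entry is 624.

624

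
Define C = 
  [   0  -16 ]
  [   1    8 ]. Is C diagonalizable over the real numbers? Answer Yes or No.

No

Characteristic polynomial: p(μ) = μ^2 - 8μ + 16 = (μ - 4)^2.
μ = 4 has algebraic multiplicity 2; rank(C − 4I) = 1, so geometric multiplicity = 1.
Geometric multiplicity < algebraic multiplicity, so C is not diagonalizable.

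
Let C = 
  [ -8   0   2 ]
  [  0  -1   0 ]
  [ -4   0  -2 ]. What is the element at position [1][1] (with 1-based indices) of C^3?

Characteristic polynomial: λ^3 + 11λ^2 + 34λ + 24 = (λ + 1)(λ + 4)(λ + 6), so the eigenvalues are -6, -4, -1.
λ=-4: eigenvector (-1, 0, -2).
λ=-1: eigenvector (0, 1, 0).
λ=-6: eigenvector (1, 0, 1).
P = [[-1, 0, 1], [0, 1, 0], [-2, 0, 1]], D = diag(-4, -1, -6), P⁻¹ = [[1, 0, -1], [0, 1, 0], [2, 0, -1]].
C³ = P·diag(-64, -1, -216)·P⁻¹ = [[-368, 0, 152], [0, -1, 0], [-304, 0, 88]].
The requested entry is -368.

-368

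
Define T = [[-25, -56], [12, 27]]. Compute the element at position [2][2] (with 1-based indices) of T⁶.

5097

Characteristic polynomial: μ^2 - 2μ - 3 = (μ - 3)(μ + 1), so the eigenvalues are -1, 3.
μ=-1: eigenvector (7, -3).
μ=3: eigenvector (-2, 1).
P = [[7, -2], [-3, 1]], D = diag(-1, 3), P⁻¹ = [[1, 2], [3, 7]].
T⁶ = P·diag(1, 729)·P⁻¹ = [[-4367, -10192], [2184, 5097]].
The requested entry is 5097.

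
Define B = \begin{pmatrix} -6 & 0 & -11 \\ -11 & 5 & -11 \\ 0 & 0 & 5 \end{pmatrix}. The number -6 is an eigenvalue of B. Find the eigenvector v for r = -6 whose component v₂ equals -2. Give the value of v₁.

B + 6I = [[0, 0, -11], [-11, 11, -11], [0, 0, 11]].
Solving (B + 6I)v = 0 gives the eigenspace spanned by (-2, -2, 0).
With v₂ = -2, v = (-2, -2, 0), so v₁ = -2.

-2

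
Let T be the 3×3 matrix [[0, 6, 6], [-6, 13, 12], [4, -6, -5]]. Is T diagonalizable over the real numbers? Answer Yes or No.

Characteristic polynomial: p(s) = s^3 - 8s^2 + 19s - 12 = (s - 4)(s - 3)(s - 1).
All 3 eigenvalues are distinct, so T is diagonalizable.

Yes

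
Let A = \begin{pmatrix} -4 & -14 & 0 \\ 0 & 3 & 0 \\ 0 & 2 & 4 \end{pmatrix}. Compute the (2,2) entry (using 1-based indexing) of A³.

Characteristic polynomial: s^3 - 3s^2 - 16s + 48 = (s - 4)(s - 3)(s + 4), so the eigenvalues are -4, 3, 4.
s=4: eigenvector (0, 0, 1).
s=3: eigenvector (-2, 1, -2).
s=-4: eigenvector (1, 0, 0).
P = [[0, -2, 1], [0, 1, 0], [1, -2, 0]], D = diag(4, 3, -4), P⁻¹ = [[0, 2, 1], [0, 1, 0], [1, 2, 0]].
A³ = P·diag(64, 27, -64)·P⁻¹ = [[-64, -182, 0], [0, 27, 0], [0, 74, 64]].
The requested entry is 27.

27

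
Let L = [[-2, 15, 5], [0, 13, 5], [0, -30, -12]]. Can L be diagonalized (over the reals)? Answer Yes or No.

Yes

Characteristic polynomial: p(r) = r^3 + r^2 - 8r - 12 = (r - 3)(r + 2)^2.
r = -2 has algebraic multiplicity 2; rank(L + 2I) = 1, so geometric multiplicity = 2.
Every eigenvalue has geometric = algebraic multiplicity, so L is diagonalizable.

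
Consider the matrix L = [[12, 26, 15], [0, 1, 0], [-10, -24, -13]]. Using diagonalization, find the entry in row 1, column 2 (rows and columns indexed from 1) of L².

Characteristic polynomial: t^3 - 7t + 6 = (t - 2)(t - 1)(t + 3), so the eigenvalues are -3, 1, 2.
t=2: eigenvector (3, 0, -2).
t=1: eigenvector (-1, 1, -1).
t=-3: eigenvector (-1, 0, 1).
P = [[3, -1, -1], [0, 1, 0], [-2, -1, 1]], D = diag(2, 1, -3), P⁻¹ = [[1, 2, 1], [0, 1, 0], [2, 5, 3]].
L² = P·diag(4, 1, 9)·P⁻¹ = [[-6, -22, -15], [0, 1, 0], [10, 28, 19]].
The requested entry is -22.

-22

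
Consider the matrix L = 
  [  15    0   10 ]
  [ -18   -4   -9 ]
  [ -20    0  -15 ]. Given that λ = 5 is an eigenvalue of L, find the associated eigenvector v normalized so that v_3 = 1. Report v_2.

L − 5I = [[10, 0, 10], [-18, -9, -9], [-20, 0, -20]].
Solving (L − 5I)v = 0 gives the eigenspace spanned by (-1, 1, 1).
With v_3 = 1, v = (-1, 1, 1), so v_2 = 1.

1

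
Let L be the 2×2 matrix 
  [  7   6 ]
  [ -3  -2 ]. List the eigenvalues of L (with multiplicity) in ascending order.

1, 4

Characteristic polynomial: p(s) = s^2 - 5s + 4 = (s - 4)(s - 1).
Roots (with multiplicity): 1, 4.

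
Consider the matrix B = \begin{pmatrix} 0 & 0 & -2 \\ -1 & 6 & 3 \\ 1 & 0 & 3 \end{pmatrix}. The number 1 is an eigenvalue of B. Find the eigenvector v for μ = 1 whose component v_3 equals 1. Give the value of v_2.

-1

B − 1I = [[-1, 0, -2], [-1, 5, 3], [1, 0, 2]].
Solving (B − 1I)v = 0 gives the eigenspace spanned by (-2, -1, 1).
With v_3 = 1, v = (-2, -1, 1), so v_2 = -1.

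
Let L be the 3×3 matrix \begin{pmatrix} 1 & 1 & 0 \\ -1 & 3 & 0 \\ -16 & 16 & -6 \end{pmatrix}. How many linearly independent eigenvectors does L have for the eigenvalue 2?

L − 2I = [[-1, 1, 0], [-1, 1, 0], [-16, 16, -8]].
This matrix has rank 2, so its null space has dimension 3 − 2 = 1.

1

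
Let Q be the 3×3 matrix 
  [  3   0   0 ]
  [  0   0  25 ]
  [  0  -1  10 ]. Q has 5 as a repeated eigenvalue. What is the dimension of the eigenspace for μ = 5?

Q − 5I = [[-2, 0, 0], [0, -5, 25], [0, -1, 5]].
This matrix has rank 2, so its null space has dimension 3 − 2 = 1.

1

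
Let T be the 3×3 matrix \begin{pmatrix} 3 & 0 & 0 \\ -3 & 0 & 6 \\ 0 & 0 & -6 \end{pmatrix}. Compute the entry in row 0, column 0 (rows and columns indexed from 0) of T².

Characteristic polynomial: λ^3 + 3λ^2 - 18λ = λ(λ - 3)(λ + 6), so the eigenvalues are -6, 0, 3.
λ=3: eigenvector (1, -1, 0).
λ=0: eigenvector (0, 1, 0).
λ=-6: eigenvector (0, -1, 1).
P = [[1, 0, 0], [-1, 1, -1], [0, 0, 1]], D = diag(3, 0, -6), P⁻¹ = [[1, 0, 0], [1, 1, 1], [0, 0, 1]].
T² = P·diag(9, 0, 36)·P⁻¹ = [[9, 0, 0], [-9, 0, -36], [0, 0, 36]].
The requested entry is 9.

9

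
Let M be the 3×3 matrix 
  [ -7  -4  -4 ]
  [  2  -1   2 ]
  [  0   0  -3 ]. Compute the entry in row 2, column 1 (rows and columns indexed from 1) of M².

-16

Characteristic polynomial: t^3 + 11t^2 + 39t + 45 = (t + 3)^2(t + 5), so the eigenvalues are -5, -3, -3.
t=-3: eigenvector (1, -1, 0).
t=-5: eigenvector (2, -1, 0).
t=-3: eigenvector (0, -1, 1).
P = [[1, 2, 0], [-1, -1, -1], [0, 0, 1]], D = diag(-3, -5, -3), P⁻¹ = [[-1, -2, -2], [1, 1, 1], [0, 0, 1]].
M² = P·diag(9, 25, 9)·P⁻¹ = [[41, 32, 32], [-16, -7, -16], [0, 0, 9]].
The requested entry is -16.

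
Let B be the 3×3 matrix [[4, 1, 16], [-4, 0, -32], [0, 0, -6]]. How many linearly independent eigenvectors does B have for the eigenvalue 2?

1

B − 2I = [[2, 1, 16], [-4, -2, -32], [0, 0, -8]].
This matrix has rank 2, so its null space has dimension 3 − 2 = 1.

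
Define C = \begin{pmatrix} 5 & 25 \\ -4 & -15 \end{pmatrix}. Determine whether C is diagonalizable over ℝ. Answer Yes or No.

Characteristic polynomial: p(μ) = μ^2 + 10μ + 25 = (μ + 5)^2.
μ = -5 has algebraic multiplicity 2; rank(C + 5I) = 1, so geometric multiplicity = 1.
Geometric multiplicity < algebraic multiplicity, so C is not diagonalizable.

No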